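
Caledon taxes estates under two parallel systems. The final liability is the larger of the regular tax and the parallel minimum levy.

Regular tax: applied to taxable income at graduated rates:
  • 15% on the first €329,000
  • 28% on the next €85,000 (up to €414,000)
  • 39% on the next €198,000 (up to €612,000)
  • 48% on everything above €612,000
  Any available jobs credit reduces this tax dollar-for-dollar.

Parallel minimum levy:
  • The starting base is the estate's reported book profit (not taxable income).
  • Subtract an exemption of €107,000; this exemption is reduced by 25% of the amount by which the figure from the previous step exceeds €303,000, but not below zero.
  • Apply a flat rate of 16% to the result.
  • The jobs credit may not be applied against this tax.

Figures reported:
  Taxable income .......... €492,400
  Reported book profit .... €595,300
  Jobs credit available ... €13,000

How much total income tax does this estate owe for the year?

€90,726

Parallel minimum levy:
  Base (reported book profit): €595,300
  Exemption: €107,000 − 25% × (€595,300 − €303,000) = €107,000 − €73,075 = €33,925
  Base: €595,300 − €33,925 = €561,375
  €561,375 × 16% = €89,820

Regular tax:
  €329,000 × 15% = €49,350
  €85,000 × 28% = €23,800
  €78,400 × 39% = €30,576
  → €103,726
  Less jobs credit €13,000 → €90,726

€90,726 > €89,820, so the regular tax governs.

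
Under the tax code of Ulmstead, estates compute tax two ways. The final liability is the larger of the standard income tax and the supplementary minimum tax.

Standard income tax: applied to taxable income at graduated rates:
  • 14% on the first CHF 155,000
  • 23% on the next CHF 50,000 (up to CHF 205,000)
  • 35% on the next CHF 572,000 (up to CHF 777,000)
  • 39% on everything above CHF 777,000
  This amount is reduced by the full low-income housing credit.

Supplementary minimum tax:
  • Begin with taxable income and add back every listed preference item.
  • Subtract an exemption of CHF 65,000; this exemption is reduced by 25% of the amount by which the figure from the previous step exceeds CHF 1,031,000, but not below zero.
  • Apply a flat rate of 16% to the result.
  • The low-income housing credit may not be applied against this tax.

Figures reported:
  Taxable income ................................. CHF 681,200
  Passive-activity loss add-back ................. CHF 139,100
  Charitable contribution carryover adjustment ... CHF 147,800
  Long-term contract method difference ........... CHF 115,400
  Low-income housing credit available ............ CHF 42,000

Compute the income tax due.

Standard income tax:
  CHF 155,000 × 14% = CHF 21,700
  CHF 50,000 × 23% = CHF 11,500
  CHF 476,200 × 35% = CHF 166,670
  → CHF 199,870
  Less low-income housing credit CHF 42,000 → CHF 157,870

Supplementary minimum tax:
  Adjusted income: CHF 681,200 + CHF 139,100 + CHF 147,800 + CHF 115,400 = CHF 1,083,500
  Exemption: CHF 65,000 − 25% × (CHF 1,083,500 − CHF 1,031,000) = CHF 65,000 − CHF 13,125 = CHF 51,875
  Base: CHF 1,083,500 − CHF 51,875 = CHF 1,031,625
  CHF 1,031,625 × 16% = CHF 165,060

CHF 165,060 > CHF 157,870, so the supplementary minimum tax is the binding amount.

CHF 165,060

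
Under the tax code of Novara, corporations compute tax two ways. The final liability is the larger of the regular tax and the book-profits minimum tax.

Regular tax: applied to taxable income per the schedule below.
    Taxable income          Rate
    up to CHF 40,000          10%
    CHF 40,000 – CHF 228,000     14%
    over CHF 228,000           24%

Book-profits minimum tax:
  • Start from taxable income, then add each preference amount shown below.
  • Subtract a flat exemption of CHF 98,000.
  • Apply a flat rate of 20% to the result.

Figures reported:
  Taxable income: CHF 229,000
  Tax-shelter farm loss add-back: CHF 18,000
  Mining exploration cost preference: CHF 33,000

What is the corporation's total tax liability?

CHF 36,400

Book-profits minimum tax:
  Adjusted income: CHF 229,000 + CHF 18,000 + CHF 33,000 = CHF 280,000
  Less exemption CHF 98,000 → base CHF 182,000
  CHF 182,000 × 20% = CHF 36,400

Regular tax:
  CHF 40,000 × 10% = CHF 4,000
  CHF 188,000 × 14% = CHF 26,320
  CHF 1,000 × 24% = CHF 240
  → CHF 30,560

CHF 36,400 > CHF 30,560, so the book-profits minimum tax is the binding amount.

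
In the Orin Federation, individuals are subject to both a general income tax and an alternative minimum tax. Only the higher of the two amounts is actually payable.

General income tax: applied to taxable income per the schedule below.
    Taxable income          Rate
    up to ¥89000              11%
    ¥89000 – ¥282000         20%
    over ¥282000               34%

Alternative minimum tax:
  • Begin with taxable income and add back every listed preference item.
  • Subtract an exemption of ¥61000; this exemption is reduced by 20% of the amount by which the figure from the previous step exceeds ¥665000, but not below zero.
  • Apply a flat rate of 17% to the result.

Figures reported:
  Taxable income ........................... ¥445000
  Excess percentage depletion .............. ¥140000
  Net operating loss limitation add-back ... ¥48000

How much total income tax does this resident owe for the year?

General income tax:
  ¥89000 × 11% = ¥9790
  ¥193000 × 20% = ¥38600
  ¥163000 × 34% = ¥55420
  → ¥103810

Alternative minimum tax:
  Adjusted income: ¥445000 + ¥140000 + ¥48000 = ¥633000
  Exemption: ¥633000 ≤ ¥665000, so full ¥61000 applies
  Base: ¥633000 − ¥61000 = ¥572000
  ¥572000 × 17% = ¥97240

¥103810 > ¥97240, so the general income tax governs.

¥103810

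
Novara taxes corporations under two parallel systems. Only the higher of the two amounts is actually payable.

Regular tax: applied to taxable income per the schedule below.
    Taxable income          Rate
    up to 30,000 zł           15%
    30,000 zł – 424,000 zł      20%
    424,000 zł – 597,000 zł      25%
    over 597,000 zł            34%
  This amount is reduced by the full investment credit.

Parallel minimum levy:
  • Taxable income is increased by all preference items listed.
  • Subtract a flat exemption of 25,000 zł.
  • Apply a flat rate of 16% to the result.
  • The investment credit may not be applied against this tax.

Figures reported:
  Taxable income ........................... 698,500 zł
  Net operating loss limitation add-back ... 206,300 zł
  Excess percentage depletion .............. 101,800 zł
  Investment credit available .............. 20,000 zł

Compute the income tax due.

157,056 zł

Regular tax:
  30,000 zł × 15% = 4,500 zł
  394,000 zł × 20% = 78,800 zł
  173,000 zł × 25% = 43,250 zł
  101,500 zł × 34% = 34,510 zł
  → 161,060 zł
  Less investment credit 20,000 zł → 141,060 zł

Parallel minimum levy:
  Adjusted income: 698,500 zł + 206,300 zł + 101,800 zł = 1,006,600 zł
  Less exemption 25,000 zł → base 981,600 zł
  981,600 zł × 16% = 157,056 zł

157,056 zł > 141,060 zł, so the parallel minimum levy is the binding amount.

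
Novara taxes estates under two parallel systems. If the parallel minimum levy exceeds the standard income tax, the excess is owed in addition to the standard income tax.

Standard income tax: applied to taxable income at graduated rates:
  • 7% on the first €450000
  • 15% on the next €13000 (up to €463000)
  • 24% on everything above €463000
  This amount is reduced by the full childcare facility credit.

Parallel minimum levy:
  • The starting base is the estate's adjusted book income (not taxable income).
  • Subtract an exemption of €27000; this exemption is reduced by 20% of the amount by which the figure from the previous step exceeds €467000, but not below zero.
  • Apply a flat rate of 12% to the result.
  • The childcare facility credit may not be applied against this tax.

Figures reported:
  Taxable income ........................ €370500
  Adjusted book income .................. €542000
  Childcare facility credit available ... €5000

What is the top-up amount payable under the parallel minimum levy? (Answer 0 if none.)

€42665

Parallel minimum levy:
  Base (adjusted book income): €542000
  Exemption: €27000 − 20% × (€542000 − €467000) = €27000 − €15000 = €12000
  Base: €542000 − €12000 = €530000
  €530000 × 12% = €63600

Standard income tax:
  €370500 × 7% = €25935
  Less childcare facility credit €5000 → €20935

Excess of parallel minimum levy over standard income tax: €63600 − €20935 = €42665.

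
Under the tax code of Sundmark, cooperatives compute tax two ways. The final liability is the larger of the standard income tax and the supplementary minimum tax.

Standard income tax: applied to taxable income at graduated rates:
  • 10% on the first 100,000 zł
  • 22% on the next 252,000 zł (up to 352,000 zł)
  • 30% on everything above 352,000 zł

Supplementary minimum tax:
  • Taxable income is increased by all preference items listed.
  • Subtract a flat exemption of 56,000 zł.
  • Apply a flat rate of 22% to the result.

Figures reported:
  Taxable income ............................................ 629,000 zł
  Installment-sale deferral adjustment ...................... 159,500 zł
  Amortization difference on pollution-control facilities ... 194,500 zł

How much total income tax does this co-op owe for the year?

203,940 zł

Supplementary minimum tax:
  Adjusted income: 629,000 zł + 159,500 zł + 194,500 zł = 983,000 zł
  Less exemption 56,000 zł → base 927,000 zł
  927,000 zł × 22% = 203,940 zł

Standard income tax:
  100,000 zł × 10% = 10,000 zł
  252,000 zł × 22% = 55,440 zł
  277,000 zł × 30% = 83,100 zł
  → 148,540 zł

203,940 zł > 148,540 zł, so the supplementary minimum tax is the binding amount.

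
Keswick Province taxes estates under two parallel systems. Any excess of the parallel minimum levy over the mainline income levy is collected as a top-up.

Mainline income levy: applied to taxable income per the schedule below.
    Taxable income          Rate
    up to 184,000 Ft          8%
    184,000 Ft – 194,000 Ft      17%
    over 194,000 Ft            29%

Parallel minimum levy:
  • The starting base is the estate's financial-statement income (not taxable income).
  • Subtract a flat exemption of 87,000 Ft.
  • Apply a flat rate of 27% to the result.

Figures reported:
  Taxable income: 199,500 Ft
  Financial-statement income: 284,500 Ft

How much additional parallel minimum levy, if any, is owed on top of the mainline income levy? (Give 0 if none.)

Parallel minimum levy:
  Base (financial-statement income): 284,500 Ft
  Less exemption 87,000 Ft → base 197,500 Ft
  197,500 Ft × 27% = 53,325 Ft

Mainline income levy:
  184,000 Ft × 8% = 14,720 Ft
  10,000 Ft × 17% = 1,700 Ft
  5,500 Ft × 29% = 1,595 Ft
  → 18,015 Ft

Excess of parallel minimum levy over mainline income levy: 53,325 Ft − 18,015 Ft = 35,310 Ft.

35,310 Ft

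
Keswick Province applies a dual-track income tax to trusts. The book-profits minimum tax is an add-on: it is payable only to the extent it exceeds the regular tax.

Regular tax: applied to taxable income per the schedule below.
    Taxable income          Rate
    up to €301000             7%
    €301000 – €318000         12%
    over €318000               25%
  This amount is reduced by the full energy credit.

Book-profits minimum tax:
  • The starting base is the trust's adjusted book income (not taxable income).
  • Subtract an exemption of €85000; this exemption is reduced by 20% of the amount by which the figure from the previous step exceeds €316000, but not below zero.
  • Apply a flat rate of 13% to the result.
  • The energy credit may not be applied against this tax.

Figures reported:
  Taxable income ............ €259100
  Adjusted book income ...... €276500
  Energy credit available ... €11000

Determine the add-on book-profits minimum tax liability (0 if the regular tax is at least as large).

Book-profits minimum tax:
  Base (adjusted book income): €276500
  Exemption: €276500 ≤ €316000, so full €85000 applies
  Base: €276500 − €85000 = €191500
  €191500 × 13% = €24895

Regular tax:
  €259100 × 7% = €18137
  Less energy credit €11000 → €7137

Excess of book-profits minimum tax over regular tax: €24895 − €7137 = €17758.

€17758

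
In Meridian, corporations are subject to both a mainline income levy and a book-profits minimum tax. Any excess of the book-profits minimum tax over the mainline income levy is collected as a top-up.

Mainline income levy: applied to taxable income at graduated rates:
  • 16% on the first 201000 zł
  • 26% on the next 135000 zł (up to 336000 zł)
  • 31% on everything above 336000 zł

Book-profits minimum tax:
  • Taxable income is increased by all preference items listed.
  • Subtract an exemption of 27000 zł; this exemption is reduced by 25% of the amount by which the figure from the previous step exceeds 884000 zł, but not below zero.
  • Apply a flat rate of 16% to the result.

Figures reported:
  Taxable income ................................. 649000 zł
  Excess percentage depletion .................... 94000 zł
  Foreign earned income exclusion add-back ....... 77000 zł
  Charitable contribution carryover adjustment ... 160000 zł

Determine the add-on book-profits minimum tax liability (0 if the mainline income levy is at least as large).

Mainline income levy:
  201000 zł × 16% = 32160 zł
  135000 zł × 26% = 35100 zł
  313000 zł × 31% = 97030 zł
  → 164290 zł

Book-profits minimum tax:
  Adjusted income: 649000 zł + 94000 zł + 77000 zł + 160000 zł = 980000 zł
  Exemption: 27000 zł − 25% × (980000 zł − 884000 zł) = 27000 zł − 24000 zł = 3000 zł
  Base: 980000 zł − 3000 zł = 977000 zł
  977000 zł × 16% = 156320 zł

156320 zł ≤ 164290 zł, so no add-on is due.

0 zł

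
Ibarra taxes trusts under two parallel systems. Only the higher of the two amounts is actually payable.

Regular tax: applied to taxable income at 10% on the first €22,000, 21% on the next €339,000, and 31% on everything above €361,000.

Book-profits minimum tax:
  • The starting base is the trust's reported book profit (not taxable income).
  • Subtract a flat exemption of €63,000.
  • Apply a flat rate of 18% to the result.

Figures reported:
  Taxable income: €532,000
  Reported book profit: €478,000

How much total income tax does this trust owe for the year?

€126,400

Book-profits minimum tax:
  Base (reported book profit): €478,000
  Less exemption €63,000 → base €415,000
  €415,000 × 18% = €74,700

Regular tax:
  €22,000 × 10% = €2,200
  €339,000 × 21% = €71,190
  €171,000 × 31% = €53,010
  → €126,400

€126,400 > €74,700, so the regular tax governs.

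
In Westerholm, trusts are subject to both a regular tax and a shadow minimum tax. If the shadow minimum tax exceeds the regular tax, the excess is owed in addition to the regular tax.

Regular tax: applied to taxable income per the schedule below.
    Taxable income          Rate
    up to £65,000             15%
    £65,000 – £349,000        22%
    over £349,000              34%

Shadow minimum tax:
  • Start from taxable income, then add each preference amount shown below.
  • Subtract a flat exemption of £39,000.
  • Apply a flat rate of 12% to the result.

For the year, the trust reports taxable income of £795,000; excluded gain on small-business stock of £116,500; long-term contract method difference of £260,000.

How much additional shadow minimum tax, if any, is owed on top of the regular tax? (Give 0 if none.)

£0

Regular tax:
  £65,000 × 15% = £9,750
  £284,000 × 22% = £62,480
  £446,000 × 34% = £151,640
  → £223,870

Shadow minimum tax:
  Adjusted income: £795,000 + £116,500 + £260,000 = £1,171,500
  Less exemption £39,000 → base £1,132,500
  £1,132,500 × 12% = £135,900

£135,900 ≤ £223,870, so no add-on is due.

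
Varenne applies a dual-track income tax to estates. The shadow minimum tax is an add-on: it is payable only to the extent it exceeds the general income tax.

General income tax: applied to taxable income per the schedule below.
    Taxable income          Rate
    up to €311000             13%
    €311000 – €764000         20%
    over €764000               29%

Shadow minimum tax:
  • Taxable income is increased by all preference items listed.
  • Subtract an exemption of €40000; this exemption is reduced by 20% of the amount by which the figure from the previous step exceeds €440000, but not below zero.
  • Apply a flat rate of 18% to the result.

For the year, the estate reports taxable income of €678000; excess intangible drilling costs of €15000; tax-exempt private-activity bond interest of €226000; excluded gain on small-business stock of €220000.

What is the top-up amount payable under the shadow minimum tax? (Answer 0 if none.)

€91190

General income tax:
  €311000 × 13% = €40430
  €367000 × 20% = €73400
  → €113830

Shadow minimum tax:
  Adjusted income: €678000 + €15000 + €226000 + €220000 = €1139000
  Exemption: 20% × (€1139000 − €440000) = €139800 ≥ €40000, so the exemption is fully phased out
  Base: €1139000 − €0 = €1139000
  €1139000 × 18% = €205020

Excess of shadow minimum tax over general income tax: €205020 − €113830 = €91190.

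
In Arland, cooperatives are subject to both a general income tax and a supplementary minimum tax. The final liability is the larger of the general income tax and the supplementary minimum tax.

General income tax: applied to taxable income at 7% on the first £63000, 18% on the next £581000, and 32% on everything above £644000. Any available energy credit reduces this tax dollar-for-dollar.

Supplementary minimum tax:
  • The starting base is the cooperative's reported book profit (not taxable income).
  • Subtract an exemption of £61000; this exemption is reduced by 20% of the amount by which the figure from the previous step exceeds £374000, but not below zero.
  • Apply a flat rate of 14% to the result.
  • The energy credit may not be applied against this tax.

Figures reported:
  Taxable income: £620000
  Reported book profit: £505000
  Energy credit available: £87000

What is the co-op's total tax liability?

£65828

Supplementary minimum tax:
  Base (reported book profit): £505000
  Exemption: £61000 − 20% × (£505000 − £374000) = £61000 − £26200 = £34800
  Base: £505000 − £34800 = £470200
  £470200 × 14% = £65828

General income tax:
  £63000 × 7% = £4410
  £557000 × 18% = £100260
  → £104670
  Less energy credit £87000 → £17670

£65828 > £17670, so the supplementary minimum tax is the binding amount.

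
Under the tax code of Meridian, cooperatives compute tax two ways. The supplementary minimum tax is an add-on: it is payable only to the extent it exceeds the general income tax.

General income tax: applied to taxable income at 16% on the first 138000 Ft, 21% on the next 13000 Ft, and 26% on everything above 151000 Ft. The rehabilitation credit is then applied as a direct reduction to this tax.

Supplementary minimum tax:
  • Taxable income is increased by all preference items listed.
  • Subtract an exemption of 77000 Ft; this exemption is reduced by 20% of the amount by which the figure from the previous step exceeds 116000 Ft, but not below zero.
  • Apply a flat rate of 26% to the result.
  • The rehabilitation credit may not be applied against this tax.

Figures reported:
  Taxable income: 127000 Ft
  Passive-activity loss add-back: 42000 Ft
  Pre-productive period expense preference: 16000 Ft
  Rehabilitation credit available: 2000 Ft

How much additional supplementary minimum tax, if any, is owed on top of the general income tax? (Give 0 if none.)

13348 Ft

General income tax:
  127000 Ft × 16% = 20320 Ft
  Less rehabilitation credit 2000 Ft → 18320 Ft

Supplementary minimum tax:
  Adjusted income: 127000 Ft + 42000 Ft + 16000 Ft = 185000 Ft
  Exemption: 77000 Ft − 20% × (185000 Ft − 116000 Ft) = 77000 Ft − 13800 Ft = 63200 Ft
  Base: 185000 Ft − 63200 Ft = 121800 Ft
  121800 Ft × 26% = 31668 Ft

Excess of supplementary minimum tax over general income tax: 31668 Ft − 18320 Ft = 13348 Ft.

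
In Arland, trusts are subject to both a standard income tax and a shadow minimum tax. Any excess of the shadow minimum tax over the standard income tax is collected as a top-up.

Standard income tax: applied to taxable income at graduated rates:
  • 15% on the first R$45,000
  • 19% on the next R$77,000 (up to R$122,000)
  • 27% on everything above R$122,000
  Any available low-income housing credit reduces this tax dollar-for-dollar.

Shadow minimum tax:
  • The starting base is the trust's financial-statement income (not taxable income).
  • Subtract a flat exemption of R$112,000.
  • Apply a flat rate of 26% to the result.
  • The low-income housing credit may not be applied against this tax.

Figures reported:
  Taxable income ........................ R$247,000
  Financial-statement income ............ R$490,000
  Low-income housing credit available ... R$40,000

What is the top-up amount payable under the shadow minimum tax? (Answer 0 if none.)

Standard income tax:
  R$45,000 × 15% = R$6,750
  R$77,000 × 19% = R$14,630
  R$125,000 × 27% = R$33,750
  → R$55,130
  Less low-income housing credit R$40,000 → R$15,130

Shadow minimum tax:
  Base (financial-statement income): R$490,000
  Less exemption R$112,000 → base R$378,000
  R$378,000 × 26% = R$98,280

Excess of shadow minimum tax over standard income tax: R$98,280 − R$15,130 = R$83,150.

R$83,150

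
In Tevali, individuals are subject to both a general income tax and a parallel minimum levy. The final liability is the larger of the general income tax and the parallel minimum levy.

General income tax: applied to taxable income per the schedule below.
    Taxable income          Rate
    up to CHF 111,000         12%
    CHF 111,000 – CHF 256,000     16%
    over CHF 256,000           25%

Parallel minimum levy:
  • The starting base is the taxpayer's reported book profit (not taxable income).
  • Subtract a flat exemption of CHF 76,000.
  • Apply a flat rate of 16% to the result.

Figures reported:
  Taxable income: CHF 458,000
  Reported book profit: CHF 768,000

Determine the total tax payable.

General income tax:
  CHF 111,000 × 12% = CHF 13,320
  CHF 145,000 × 16% = CHF 23,200
  CHF 202,000 × 25% = CHF 50,500
  → CHF 87,020

Parallel minimum levy:
  Base (reported book profit): CHF 768,000
  Less exemption CHF 76,000 → base CHF 692,000
  CHF 692,000 × 16% = CHF 110,720

CHF 110,720 > CHF 87,020, so the parallel minimum levy is the binding amount.

CHF 110,720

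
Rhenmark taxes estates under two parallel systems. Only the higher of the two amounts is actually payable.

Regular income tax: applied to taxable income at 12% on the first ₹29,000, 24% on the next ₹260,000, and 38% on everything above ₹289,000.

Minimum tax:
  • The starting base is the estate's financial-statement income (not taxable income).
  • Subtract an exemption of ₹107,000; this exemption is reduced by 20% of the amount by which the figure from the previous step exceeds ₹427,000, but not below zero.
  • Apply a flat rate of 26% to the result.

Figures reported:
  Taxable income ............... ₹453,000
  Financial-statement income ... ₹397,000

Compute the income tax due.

Regular income tax:
  ₹29,000 × 12% = ₹3,480
  ₹260,000 × 24% = ₹62,400
  ₹164,000 × 38% = ₹62,320
  → ₹128,200

Minimum tax:
  Base (financial-statement income): ₹397,000
  Exemption: ₹397,000 ≤ ₹427,000, so full ₹107,000 applies
  Base: ₹397,000 − ₹107,000 = ₹290,000
  ₹290,000 × 26% = ₹75,400

₹128,200 > ₹75,400, so the regular income tax governs.

₹128,200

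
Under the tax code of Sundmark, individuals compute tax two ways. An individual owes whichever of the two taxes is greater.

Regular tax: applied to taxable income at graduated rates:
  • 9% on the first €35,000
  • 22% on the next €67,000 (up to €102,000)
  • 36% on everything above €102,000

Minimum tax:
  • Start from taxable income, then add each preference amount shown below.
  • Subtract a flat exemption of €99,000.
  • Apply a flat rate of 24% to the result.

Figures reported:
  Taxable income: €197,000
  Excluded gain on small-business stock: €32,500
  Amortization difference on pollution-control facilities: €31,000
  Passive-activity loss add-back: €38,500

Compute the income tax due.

Minimum tax:
  Adjusted income: €197,000 + €32,500 + €31,000 + €38,500 = €299,000
  Less exemption €99,000 → base €200,000
  €200,000 × 24% = €48,000

Regular tax:
  €35,000 × 9% = €3,150
  €67,000 × 22% = €14,740
  €95,000 × 36% = €34,200
  → €52,090

€52,090 > €48,000, so the regular tax governs.

€52,090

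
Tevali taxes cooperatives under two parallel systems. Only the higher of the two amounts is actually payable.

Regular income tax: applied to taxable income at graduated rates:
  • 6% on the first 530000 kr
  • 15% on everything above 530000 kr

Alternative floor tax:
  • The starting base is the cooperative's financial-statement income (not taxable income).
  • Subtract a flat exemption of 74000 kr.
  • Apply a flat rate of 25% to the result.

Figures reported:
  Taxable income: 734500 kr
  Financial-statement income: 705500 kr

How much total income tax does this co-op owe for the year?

157875 kr

Regular income tax:
  530000 kr × 6% = 31800 kr
  204500 kr × 15% = 30675 kr
  → 62475 kr

Alternative floor tax:
  Base (financial-statement income): 705500 kr
  Less exemption 74000 kr → base 631500 kr
  631500 kr × 25% = 157875 kr

157875 kr > 62475 kr, so the alternative floor tax is the binding amount.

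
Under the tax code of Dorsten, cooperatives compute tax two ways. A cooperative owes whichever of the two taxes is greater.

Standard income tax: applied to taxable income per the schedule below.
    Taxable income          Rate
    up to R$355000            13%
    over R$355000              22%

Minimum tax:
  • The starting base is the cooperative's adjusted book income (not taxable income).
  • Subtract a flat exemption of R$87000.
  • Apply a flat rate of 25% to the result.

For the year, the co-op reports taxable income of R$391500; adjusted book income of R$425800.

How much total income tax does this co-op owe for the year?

Minimum tax:
  Base (adjusted book income): R$425800
  Less exemption R$87000 → base R$338800
  R$338800 × 25% = R$84700

Standard income tax:
  R$355000 × 13% = R$46150
  R$36500 × 22% = R$8030
  → R$54180

R$84700 > R$54180, so the minimum tax is the binding amount.

R$84700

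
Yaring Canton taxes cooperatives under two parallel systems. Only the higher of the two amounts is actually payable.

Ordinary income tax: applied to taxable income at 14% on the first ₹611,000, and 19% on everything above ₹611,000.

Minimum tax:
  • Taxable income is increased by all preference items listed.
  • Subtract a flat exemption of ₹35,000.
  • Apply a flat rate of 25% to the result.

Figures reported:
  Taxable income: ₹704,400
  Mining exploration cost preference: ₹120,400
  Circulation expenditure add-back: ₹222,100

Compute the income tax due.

₹252,975

Minimum tax:
  Adjusted income: ₹704,400 + ₹120,400 + ₹222,100 = ₹1,046,900
  Less exemption ₹35,000 → base ₹1,011,900
  ₹1,011,900 × 25% = ₹252,975

Ordinary income tax:
  ₹611,000 × 14% = ₹85,540
  ₹93,400 × 19% = ₹17,746
  → ₹103,286

₹252,975 > ₹103,286, so the minimum tax is the binding amount.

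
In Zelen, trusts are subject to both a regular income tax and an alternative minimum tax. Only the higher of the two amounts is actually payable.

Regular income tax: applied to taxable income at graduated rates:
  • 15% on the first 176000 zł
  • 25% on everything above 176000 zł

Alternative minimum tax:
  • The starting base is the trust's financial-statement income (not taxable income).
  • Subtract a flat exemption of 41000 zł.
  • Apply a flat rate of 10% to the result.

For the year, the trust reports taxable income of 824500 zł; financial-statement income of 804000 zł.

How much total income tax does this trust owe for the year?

Regular income tax:
  176000 zł × 15% = 26400 zł
  648500 zł × 25% = 162125 zł
  → 188525 zł

Alternative minimum tax:
  Base (financial-statement income): 804000 zł
  Less exemption 41000 zł → base 763000 zł
  763000 zł × 10% = 76300 zł

188525 zł > 76300 zł, so the regular income tax governs.

188525 zł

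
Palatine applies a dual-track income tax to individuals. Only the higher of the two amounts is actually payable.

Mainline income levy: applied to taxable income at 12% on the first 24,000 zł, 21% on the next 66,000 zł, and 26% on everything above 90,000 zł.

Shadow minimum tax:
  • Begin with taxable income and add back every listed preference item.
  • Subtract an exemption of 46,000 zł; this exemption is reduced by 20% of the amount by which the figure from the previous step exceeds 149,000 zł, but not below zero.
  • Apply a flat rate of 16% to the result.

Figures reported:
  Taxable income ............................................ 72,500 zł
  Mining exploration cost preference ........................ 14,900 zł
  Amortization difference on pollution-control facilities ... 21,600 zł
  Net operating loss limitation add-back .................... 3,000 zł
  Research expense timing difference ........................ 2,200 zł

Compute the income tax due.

13,065 zł

Shadow minimum tax:
  Adjusted income: 72,500 zł + 14,900 zł + 21,600 zł + 3,000 zł + 2,200 zł = 114,200 zł
  Exemption: 114,200 zł ≤ 149,000 zł, so full 46,000 zł applies
  Base: 114,200 zł − 46,000 zł = 68,200 zł
  68,200 zł × 16% = 10,912 zł

Mainline income levy:
  24,000 zł × 12% = 2,880 zł
  48,500 zł × 21% = 10,185 zł
  → 13,065 zł

13,065 zł > 10,912 zł, so the mainline income levy governs.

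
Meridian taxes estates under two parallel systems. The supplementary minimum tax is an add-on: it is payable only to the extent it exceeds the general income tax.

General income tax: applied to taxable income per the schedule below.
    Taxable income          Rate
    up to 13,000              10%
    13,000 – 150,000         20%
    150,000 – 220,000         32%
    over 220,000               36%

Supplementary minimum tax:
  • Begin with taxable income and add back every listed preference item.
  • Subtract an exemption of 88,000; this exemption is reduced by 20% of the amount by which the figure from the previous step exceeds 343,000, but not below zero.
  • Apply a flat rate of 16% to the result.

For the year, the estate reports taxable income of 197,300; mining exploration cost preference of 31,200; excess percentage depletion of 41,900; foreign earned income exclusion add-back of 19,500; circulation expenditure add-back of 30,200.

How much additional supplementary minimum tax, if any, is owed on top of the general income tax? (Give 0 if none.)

Supplementary minimum tax:
  Adjusted income: 197,300 + 31,200 + 41,900 + 19,500 + 30,200 = 320,100
  Exemption: 320,100 ≤ 343,000, so full 88,000 applies
  Base: 320,100 − 88,000 = 232,100
  232,100 × 16% = 37,136

General income tax:
  13,000 × 10% = 1,300
  137,000 × 20% = 27,400
  47,300 × 32% = 15,136
  → 43,836

37,136 ≤ 43,836, so no add-on is due.

0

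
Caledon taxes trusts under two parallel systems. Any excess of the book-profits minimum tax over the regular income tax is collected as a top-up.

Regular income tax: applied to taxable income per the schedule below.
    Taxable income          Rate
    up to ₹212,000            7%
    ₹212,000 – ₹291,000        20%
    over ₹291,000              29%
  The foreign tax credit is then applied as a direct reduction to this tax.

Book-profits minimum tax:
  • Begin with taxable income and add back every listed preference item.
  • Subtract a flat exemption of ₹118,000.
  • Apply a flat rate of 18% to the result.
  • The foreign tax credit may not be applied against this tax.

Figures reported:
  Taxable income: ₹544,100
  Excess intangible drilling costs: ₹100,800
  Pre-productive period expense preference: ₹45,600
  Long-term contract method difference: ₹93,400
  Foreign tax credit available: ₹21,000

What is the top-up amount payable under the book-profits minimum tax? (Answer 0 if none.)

Book-profits minimum tax:
  Adjusted income: ₹544,100 + ₹100,800 + ₹45,600 + ₹93,400 = ₹783,900
  Less exemption ₹118,000 → base ₹665,900
  ₹665,900 × 18% = ₹119,862

Regular income tax:
  ₹212,000 × 7% = ₹14,840
  ₹79,000 × 20% = ₹15,800
  ₹253,100 × 29% = ₹73,399
  → ₹104,039
  Less foreign tax credit ₹21,000 → ₹83,039

Excess of book-profits minimum tax over regular income tax: ₹119,862 − ₹83,039 = ₹36,823.

₹36,823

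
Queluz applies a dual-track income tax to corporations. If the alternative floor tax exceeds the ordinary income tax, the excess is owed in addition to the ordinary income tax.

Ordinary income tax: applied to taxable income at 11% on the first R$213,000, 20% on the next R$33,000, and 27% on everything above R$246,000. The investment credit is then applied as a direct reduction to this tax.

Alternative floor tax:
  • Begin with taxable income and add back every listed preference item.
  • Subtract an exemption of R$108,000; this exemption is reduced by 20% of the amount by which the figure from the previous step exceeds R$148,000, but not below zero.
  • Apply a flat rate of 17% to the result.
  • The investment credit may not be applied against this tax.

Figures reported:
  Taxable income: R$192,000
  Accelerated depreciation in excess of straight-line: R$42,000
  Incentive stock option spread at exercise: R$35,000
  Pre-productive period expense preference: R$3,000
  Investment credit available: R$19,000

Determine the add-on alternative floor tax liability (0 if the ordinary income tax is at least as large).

R$29,976

Alternative floor tax:
  Adjusted income: R$192,000 + R$42,000 + R$35,000 + R$3,000 = R$272,000
  Exemption: R$108,000 − 20% × (R$272,000 − R$148,000) = R$108,000 − R$24,800 = R$83,200
  Base: R$272,000 − R$83,200 = R$188,800
  R$188,800 × 17% = R$32,096

Ordinary income tax:
  R$192,000 × 11% = R$21,120
  Less investment credit R$19,000 → R$2,120

Excess of alternative floor tax over ordinary income tax: R$32,096 − R$2,120 = R$29,976.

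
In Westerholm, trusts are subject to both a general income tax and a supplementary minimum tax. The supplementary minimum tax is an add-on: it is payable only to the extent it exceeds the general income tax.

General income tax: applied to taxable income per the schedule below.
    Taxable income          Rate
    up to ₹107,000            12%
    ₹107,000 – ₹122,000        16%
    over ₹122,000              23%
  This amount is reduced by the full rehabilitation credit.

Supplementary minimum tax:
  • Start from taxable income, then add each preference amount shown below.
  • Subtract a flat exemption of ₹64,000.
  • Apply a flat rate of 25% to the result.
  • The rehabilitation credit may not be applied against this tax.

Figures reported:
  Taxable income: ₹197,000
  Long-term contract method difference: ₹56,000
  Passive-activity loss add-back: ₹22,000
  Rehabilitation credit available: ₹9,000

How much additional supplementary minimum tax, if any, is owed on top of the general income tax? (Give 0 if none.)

₹29,260

General income tax:
  ₹107,000 × 12% = ₹12,840
  ₹15,000 × 16% = ₹2,400
  ₹75,000 × 23% = ₹17,250
  → ₹32,490
  Less rehabilitation credit ₹9,000 → ₹23,490

Supplementary minimum tax:
  Adjusted income: ₹197,000 + ₹56,000 + ₹22,000 = ₹275,000
  Less exemption ₹64,000 → base ₹211,000
  ₹211,000 × 25% = ₹52,750

Excess of supplementary minimum tax over general income tax: ₹52,750 − ₹23,490 = ₹29,260.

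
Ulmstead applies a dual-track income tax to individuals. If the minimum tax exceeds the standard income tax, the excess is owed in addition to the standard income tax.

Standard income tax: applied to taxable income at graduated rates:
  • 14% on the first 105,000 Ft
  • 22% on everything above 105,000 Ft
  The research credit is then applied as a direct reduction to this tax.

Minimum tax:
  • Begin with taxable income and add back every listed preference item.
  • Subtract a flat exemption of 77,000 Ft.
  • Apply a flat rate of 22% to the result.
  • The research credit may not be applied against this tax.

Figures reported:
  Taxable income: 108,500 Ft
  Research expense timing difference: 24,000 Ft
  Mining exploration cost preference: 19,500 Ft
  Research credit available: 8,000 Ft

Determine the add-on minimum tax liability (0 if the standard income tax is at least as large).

Standard income tax:
  105,000 Ft × 14% = 14,700 Ft
  3,500 Ft × 22% = 770 Ft
  → 15,470 Ft
  Less research credit 8,000 Ft → 7,470 Ft

Minimum tax:
  Adjusted income: 108,500 Ft + 24,000 Ft + 19,500 Ft = 152,000 Ft
  Less exemption 77,000 Ft → base 75,000 Ft
  75,000 Ft × 22% = 16,500 Ft

Excess of minimum tax over standard income tax: 16,500 Ft − 7,470 Ft = 9,030 Ft.

9,030 Ft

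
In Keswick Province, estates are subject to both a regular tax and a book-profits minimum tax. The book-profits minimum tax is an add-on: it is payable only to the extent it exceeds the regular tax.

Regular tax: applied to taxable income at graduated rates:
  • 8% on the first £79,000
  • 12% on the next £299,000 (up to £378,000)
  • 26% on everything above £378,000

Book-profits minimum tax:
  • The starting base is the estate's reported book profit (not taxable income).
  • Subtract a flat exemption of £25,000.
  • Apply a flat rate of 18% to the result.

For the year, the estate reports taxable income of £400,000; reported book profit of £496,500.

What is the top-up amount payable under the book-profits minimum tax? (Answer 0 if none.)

Regular tax:
  £79,000 × 8% = £6,320
  £299,000 × 12% = £35,880
  £22,000 × 26% = £5,720
  → £47,920

Book-profits minimum tax:
  Base (reported book profit): £496,500
  Less exemption £25,000 → base £471,500
  £471,500 × 18% = £84,870

Excess of book-profits minimum tax over regular tax: £84,870 − £47,920 = £36,950.

£36,950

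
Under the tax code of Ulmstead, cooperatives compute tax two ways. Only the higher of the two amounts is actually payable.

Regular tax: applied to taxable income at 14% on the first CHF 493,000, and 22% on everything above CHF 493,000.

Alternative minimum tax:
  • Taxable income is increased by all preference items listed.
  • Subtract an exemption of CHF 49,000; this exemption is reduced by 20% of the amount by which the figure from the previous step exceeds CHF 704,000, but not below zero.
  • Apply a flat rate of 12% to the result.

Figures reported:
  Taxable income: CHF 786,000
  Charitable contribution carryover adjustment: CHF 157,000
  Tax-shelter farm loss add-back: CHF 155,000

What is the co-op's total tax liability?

CHF 133,480

Alternative minimum tax:
  Adjusted income: CHF 786,000 + CHF 157,000 + CHF 155,000 = CHF 1,098,000
  Exemption: 20% × (CHF 1,098,000 − CHF 704,000) = CHF 78,800 ≥ CHF 49,000, so the exemption is fully phased out
  Base: CHF 1,098,000 − CHF 0 = CHF 1,098,000
  CHF 1,098,000 × 12% = CHF 131,760

Regular tax:
  CHF 493,000 × 14% = CHF 69,020
  CHF 293,000 × 22% = CHF 64,460
  → CHF 133,480

CHF 133,480 > CHF 131,760, so the regular tax governs.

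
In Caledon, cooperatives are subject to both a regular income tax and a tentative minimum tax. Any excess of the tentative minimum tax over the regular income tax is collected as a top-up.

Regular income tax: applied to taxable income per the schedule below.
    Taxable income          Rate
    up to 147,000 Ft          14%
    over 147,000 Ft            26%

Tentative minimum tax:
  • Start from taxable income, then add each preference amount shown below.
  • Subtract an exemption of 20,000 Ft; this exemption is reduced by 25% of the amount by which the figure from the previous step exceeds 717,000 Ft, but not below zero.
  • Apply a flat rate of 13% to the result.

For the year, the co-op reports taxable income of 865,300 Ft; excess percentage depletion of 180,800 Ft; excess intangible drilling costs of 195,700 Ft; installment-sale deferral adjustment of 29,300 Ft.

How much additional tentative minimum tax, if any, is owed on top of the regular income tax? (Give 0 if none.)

Tentative minimum tax:
  Adjusted income: 865,300 Ft + 180,800 Ft + 195,700 Ft + 29,300 Ft = 1,271,100 Ft
  Exemption: 25% × (1,271,100 Ft − 717,000 Ft) = 138,525 Ft ≥ 20,000 Ft, so the exemption is fully phased out
  Base: 1,271,100 Ft − 0 Ft = 1,271,100 Ft
  1,271,100 Ft × 13% = 165,243 Ft

Regular income tax:
  147,000 Ft × 14% = 20,580 Ft
  718,300 Ft × 26% = 186,758 Ft
  → 207,338 Ft

165,243 Ft ≤ 207,338 Ft, so no add-on is due.

0 Ft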